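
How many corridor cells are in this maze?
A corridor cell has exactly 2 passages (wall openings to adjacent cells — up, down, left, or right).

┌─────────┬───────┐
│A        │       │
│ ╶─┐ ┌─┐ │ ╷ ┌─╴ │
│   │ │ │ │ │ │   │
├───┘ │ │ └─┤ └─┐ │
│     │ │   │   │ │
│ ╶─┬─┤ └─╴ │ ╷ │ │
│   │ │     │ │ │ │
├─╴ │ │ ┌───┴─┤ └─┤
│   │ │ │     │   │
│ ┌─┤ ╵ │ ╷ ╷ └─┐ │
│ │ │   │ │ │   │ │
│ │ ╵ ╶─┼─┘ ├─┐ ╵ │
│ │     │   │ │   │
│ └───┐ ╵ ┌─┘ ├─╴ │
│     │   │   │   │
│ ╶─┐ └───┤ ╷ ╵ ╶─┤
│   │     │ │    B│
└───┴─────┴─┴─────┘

Counting cells with exactly 2 passages:
Total corridor cells: 55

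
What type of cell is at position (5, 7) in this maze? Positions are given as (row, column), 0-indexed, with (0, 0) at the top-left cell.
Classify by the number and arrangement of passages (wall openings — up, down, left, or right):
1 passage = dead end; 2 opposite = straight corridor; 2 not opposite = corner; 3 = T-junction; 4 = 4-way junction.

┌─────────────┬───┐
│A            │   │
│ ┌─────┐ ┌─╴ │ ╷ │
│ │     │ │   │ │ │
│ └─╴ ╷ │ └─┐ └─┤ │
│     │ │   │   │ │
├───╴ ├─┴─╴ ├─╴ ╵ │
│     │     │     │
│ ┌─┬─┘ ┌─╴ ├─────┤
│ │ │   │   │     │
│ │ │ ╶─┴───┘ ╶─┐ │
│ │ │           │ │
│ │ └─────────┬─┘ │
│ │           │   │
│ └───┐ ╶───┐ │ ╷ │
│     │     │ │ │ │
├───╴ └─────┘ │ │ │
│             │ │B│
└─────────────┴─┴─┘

Checking cell at (5, 7):
Number of passages: 1
Cell type: dead end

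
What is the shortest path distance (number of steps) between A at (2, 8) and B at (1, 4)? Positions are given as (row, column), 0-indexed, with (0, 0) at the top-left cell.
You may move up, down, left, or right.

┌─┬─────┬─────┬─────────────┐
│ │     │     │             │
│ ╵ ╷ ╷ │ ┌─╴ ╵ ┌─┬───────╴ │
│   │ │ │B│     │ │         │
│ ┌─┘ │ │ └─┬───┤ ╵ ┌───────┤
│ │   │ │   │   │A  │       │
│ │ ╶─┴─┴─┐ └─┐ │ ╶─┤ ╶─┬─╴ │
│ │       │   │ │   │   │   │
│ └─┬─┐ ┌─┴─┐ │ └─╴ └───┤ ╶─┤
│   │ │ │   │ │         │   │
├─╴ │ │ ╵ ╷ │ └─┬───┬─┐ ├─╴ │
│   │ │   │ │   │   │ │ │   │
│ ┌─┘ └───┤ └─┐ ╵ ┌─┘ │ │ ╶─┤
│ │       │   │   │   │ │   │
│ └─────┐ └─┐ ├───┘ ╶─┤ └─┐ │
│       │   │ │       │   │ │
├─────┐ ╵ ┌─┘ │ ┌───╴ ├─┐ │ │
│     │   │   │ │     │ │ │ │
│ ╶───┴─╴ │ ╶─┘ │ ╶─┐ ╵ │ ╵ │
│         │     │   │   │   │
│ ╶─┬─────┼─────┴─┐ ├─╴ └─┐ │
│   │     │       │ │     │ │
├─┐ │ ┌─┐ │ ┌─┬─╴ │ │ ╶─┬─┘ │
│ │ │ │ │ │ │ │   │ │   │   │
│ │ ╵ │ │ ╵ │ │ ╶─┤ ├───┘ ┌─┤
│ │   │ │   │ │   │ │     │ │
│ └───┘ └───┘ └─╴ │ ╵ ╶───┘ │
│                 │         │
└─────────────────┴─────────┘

Finding path from (2, 8) to (1, 4):
Path: (2,8) → (2,9) → (1,9) → (1,10) → (1,11) → (1,12) → (1,13) → (0,13) → (0,12) → (0,11) → (0,10) → (0,9) → (0,8) → (0,7) → (1,7) → (1,6) → (0,6) → (0,5) → (0,4) → (1,4)
Distance: 19 steps

Solution:

┌─┬─────┬─────┬─────────────┐
│ │     │↓ ← ↰│↓ ← ← ← ← ← ↰│
│ ╵ ╷ ╷ │ ┌─╴ ╵ ┌─┬───────╴ │
│   │ │ │B│  ↑ ↲│ │↱ → → → ↑│
│ ┌─┘ │ │ └─┬───┤ ╵ ┌───────┤
│ │   │ │   │   │A ↑│       │
│ │ ╶─┴─┴─┐ └─┐ │ ╶─┤ ╶─┬─╴ │
│ │       │   │ │   │   │   │
│ └─┬─┐ ┌─┴─┐ │ └─╴ └───┤ ╶─┤
│   │ │ │   │ │         │   │
├─╴ │ │ ╵ ╷ │ └─┬───┬─┐ ├─╴ │
│   │ │   │ │   │   │ │ │   │
│ ┌─┘ └───┤ └─┐ ╵ ┌─┘ │ │ ╶─┤
│ │       │   │   │   │ │   │
│ └─────┐ └─┐ ├───┘ ╶─┤ └─┐ │
│       │   │ │       │   │ │
├─────┐ ╵ ┌─┘ │ ┌───╴ ├─┐ │ │
│     │   │   │ │     │ │ │ │
│ ╶───┴─╴ │ ╶─┘ │ ╶─┐ ╵ │ ╵ │
│         │     │   │   │   │
│ ╶─┬─────┼─────┴─┐ ├─╴ └─┐ │
│   │     │       │ │     │ │
├─┐ │ ┌─┐ │ ┌─┬─╴ │ │ ╶─┬─┘ │
│ │ │ │ │ │ │ │   │ │   │   │
│ │ ╵ │ │ ╵ │ │ ╶─┤ ├───┘ ┌─┤
│ │   │ │   │ │   │ │     │ │
│ └───┘ └───┘ └─╴ │ ╵ ╶───┘ │
│                 │         │
└─────────────────┴─────────┘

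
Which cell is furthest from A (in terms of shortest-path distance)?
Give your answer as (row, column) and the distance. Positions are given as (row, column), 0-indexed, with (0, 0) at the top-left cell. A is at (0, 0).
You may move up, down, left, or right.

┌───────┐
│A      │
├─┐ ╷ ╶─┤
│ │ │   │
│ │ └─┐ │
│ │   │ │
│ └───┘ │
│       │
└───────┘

Computing BFS distances from A to all cells:
Furthest cell: (1, 0)
Distance: 11 steps

Path from A to the furthest cell:

┌───────┐
│A → ↓  │
├─┐ ╷ ╶─┤
│B│ │↳ ↓│
│ │ └─┐ │
│↑│   │↓│
│ └───┘ │
│↑ ← ← ↲│
└───────┘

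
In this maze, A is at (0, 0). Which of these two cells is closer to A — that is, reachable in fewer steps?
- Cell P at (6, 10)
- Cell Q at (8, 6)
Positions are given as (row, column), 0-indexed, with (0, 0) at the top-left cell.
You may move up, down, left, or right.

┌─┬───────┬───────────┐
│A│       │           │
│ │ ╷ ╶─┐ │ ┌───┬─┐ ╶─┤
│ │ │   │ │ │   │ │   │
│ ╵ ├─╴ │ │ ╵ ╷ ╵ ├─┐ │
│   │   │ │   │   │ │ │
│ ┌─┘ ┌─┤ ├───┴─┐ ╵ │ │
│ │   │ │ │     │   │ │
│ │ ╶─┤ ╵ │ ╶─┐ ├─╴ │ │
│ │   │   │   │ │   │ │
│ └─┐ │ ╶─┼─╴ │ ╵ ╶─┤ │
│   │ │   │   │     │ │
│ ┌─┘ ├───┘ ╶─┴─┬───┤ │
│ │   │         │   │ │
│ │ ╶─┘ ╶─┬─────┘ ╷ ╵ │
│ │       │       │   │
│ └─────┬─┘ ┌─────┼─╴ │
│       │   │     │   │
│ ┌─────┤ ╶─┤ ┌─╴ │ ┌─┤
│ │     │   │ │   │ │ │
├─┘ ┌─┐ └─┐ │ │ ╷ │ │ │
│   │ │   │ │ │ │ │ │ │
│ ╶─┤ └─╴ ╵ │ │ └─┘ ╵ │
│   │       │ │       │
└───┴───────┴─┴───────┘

Shortest path A → P at (6, 10): 56 steps
Shortest path A → Q at (8, 6): 70 steps

P is closer (56 steps vs 70 steps).

Path to P:

┌─┬───────┬───────────┐
│A│↱ ↓    │↱ → → → ↓  │
│ │ ╷ ╶─┐ │ ┌───┬─┐ ╶─┤
│↓│↑│↳ ↓│ │↑│↓ ↰│ │↳ ↓│
│ ╵ ├─╴ │ │ ╵ ╷ ╵ ├─┐ │
│↳ ↑│↓ ↲│ │↑ ↲│↑ ↰│ │↓│
│ ┌─┘ ┌─┤ ├───┴─┐ ╵ │ │
│ │↓ ↲│ │ │↱ → ↓│↑ ↰│↓│
│ │ ╶─┤ ╵ │ ╶─┐ ├─╴ │ │
│ │↳ ↓│   │↑ ↰│↓│↱ ↑│↓│
│ └─┐ │ ╶─┼─╴ │ ╵ ╶─┤ │
│   │↓│   │↱ ↑│↳ ↑  │↓│
│ ┌─┘ ├───┘ ╶─┴─┬───┤ │
│ │↓ ↲│↱ → ↑    │   │P│
│ │ ╶─┘ ╶─┬─────┘ ╷ ╵ │
│ │↳ → ↑  │       │   │
│ └─────┬─┘ ┌─────┼─╴ │
│       │   │     │   │
│ ┌─────┤ ╶─┤ ┌─╴ │ ┌─┤
│ │     │   │ │   │ │ │
├─┘ ┌─┐ └─┐ │ │ ╷ │ │ │
│   │ │   │ │ │ │ │ │ │
│ ╶─┤ └─╴ ╵ │ │ └─┘ ╵ │
│   │       │ │       │
└───┴───────┴─┴───────┘

Path to Q:

┌─┬───────┬───────────┐
│A│↱ ↓    │↱ → → → ↓  │
│ │ ╷ ╶─┐ │ ┌───┬─┐ ╶─┤
│↓│↑│↳ ↓│ │↑│↓ ↰│ │↳ ↓│
│ ╵ ├─╴ │ │ ╵ ╷ ╵ ├─┐ │
│↳ ↑│↓ ↲│ │↑ ↲│↑ ↰│ │↓│
│ ┌─┘ ┌─┤ ├───┴─┐ ╵ │ │
│ │↓ ↲│ │ │↱ → ↓│↑ ↰│↓│
│ │ ╶─┤ ╵ │ ╶─┐ ├─╴ │ │
│ │↳ ↓│   │↑ ↰│↓│↱ ↑│↓│
│ └─┐ │ ╶─┼─╴ │ ╵ ╶─┤ │
│   │↓│   │↱ ↑│↳ ↑  │↓│
│ ┌─┘ ├───┘ ╶─┴─┬───┤ │
│ │↓ ↲│↱ → ↑    │   │↓│
│ │ ╶─┘ ╶─┬─────┘ ╷ ╵ │
│ │↳ → ↑  │       │  ↓│
│ └─────┬─┘ ┌─────┼─╴ │
│       │   │Q ← ↰│↓ ↲│
│ ┌─────┤ ╶─┤ ┌─╴ │ ┌─┤
│ │     │   │ │↱ ↑│↓│ │
├─┘ ┌─┐ └─┐ │ │ ╷ │ │ │
│   │ │   │ │ │↑│ │↓│ │
│ ╶─┤ └─╴ ╵ │ │ └─┘ ╵ │
│   │       │ │↑ ← ↲  │
└───┴───────┴─┴───────┘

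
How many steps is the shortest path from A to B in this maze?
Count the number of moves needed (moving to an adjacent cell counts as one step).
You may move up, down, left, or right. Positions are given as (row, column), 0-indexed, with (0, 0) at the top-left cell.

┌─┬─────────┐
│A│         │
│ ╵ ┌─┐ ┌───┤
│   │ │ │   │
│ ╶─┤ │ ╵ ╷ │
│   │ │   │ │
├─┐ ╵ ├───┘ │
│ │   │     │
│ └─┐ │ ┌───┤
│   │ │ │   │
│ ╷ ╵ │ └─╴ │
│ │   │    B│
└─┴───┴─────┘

Using BFS to find shortest path:
Start: (0, 0), End: (5, 5)
Path found:
(0,0) → (1,0) → (1,1) → (0,1) → (0,2) → (0,3) → (1,3) → (2,3) → (2,4) → (1,4) → (1,5) → (2,5) → (3,5) → (3,4) → (3,3) → (4,3) → (5,3) → (5,4) → (5,5)
Number of steps: 18

Solution:

┌─┬─────────┐
│A│↱ → ↓    │
│ ╵ ┌─┐ ┌───┤
│↳ ↑│ │↓│↱ ↓│
│ ╶─┤ │ ╵ ╷ │
│   │ │↳ ↑│↓│
├─┐ ╵ ├───┘ │
│ │   │↓ ← ↲│
│ └─┐ │ ┌───┤
│   │ │↓│   │
│ ╷ ╵ │ └─╴ │
│ │   │↳ → B│
└─┴───┴─────┘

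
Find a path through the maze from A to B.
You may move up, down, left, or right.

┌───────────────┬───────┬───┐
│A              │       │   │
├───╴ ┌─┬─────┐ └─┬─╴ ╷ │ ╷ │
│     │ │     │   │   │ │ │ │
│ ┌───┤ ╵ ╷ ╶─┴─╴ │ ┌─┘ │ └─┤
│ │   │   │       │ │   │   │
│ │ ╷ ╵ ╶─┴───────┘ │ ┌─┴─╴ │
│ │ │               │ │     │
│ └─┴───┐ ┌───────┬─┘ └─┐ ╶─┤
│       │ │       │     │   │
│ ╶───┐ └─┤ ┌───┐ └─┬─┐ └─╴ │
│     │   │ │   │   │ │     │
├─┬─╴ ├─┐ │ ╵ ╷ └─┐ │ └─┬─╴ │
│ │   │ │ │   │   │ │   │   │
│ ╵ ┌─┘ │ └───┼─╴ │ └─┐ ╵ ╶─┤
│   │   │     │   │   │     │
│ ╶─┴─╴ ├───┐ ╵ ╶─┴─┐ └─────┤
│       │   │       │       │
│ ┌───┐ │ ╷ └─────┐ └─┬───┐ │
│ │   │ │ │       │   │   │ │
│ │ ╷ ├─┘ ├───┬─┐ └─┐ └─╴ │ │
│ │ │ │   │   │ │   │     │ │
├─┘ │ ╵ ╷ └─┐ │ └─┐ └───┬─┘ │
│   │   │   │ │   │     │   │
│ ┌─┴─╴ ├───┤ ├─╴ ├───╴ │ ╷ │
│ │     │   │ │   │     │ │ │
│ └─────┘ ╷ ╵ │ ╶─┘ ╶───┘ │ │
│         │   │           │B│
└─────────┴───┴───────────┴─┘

Finding the shortest path through the maze:
Path length: 46 steps
Directions: right → right → down → left → left → down → down → down → right → right → right → down → right → down → down → right → right → down → right → up → right → up → left → up → left → down → left → up → up → right → right → right → down → right → down → down → right → down → right → right → right → down → down → down → down → down

Solution:

┌───────────────┬───────┬───┐
│A → ↓          │       │   │
├───╴ ┌─┬─────┐ └─┬─╴ ╷ │ ╷ │
│↓ ← ↲│ │     │   │   │ │ │ │
│ ┌───┤ ╵ ╷ ╶─┴─╴ │ ┌─┘ │ └─┤
│↓│   │   │       │ │   │   │
│ │ ╷ ╵ ╶─┴───────┘ │ ┌─┴─╴ │
│↓│ │               │ │     │
│ └─┴───┐ ┌───────┬─┘ └─┐ ╶─┤
│↳ → → ↓│ │↱ → → ↓│     │   │
│ ╶───┐ └─┤ ┌───┐ └─┬─┐ └─╴ │
│     │↳ ↓│↑│↓ ↰│↳ ↓│ │     │
├─┬─╴ ├─┐ │ ╵ ╷ └─┐ │ └─┬─╴ │
│ │   │ │↓│↑ ↲│↑ ↰│↓│   │   │
│ ╵ ┌─┘ │ └───┼─╴ │ └─┐ ╵ ╶─┤
│   │   │↳ → ↓│↱ ↑│↳ ↓│     │
│ ╶─┴─╴ ├───┐ ╵ ╶─┴─┐ └─────┤
│       │   │↳ ↑    │↳ → → ↓│
│ ┌───┐ │ ╷ └─────┐ └─┬───┐ │
│ │   │ │ │       │   │   │↓│
│ │ ╷ ├─┘ ├───┬─┐ └─┐ └─╴ │ │
│ │ │ │   │   │ │   │     │↓│
├─┘ │ ╵ ╷ └─┐ │ └─┐ └───┬─┘ │
│   │   │   │ │   │     │  ↓│
│ ┌─┴─╴ ├───┤ ├─╴ ├───╴ │ ╷ │
│ │     │   │ │   │     │ │↓│
│ └─────┘ ╷ ╵ │ ╶─┘ ╶───┘ │ │
│         │   │           │B│
└─────────┴───┴───────────┴─┘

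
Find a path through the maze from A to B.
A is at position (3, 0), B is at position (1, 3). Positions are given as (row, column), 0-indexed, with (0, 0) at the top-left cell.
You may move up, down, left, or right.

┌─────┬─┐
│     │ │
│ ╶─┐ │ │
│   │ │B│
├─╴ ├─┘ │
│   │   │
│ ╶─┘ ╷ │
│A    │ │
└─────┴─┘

Finding the shortest path from (3, 0) to (1, 3):
Path length: 5 steps
Directions: right → right → up → right → up

Solution:

┌─────┬─┐
│     │ │
│ ╶─┐ │ │
│   │ │B│
├─╴ ├─┘ │
│   │↱ ↑│
│ ╶─┘ ╷ │
│A → ↑│ │
└─────┴─┘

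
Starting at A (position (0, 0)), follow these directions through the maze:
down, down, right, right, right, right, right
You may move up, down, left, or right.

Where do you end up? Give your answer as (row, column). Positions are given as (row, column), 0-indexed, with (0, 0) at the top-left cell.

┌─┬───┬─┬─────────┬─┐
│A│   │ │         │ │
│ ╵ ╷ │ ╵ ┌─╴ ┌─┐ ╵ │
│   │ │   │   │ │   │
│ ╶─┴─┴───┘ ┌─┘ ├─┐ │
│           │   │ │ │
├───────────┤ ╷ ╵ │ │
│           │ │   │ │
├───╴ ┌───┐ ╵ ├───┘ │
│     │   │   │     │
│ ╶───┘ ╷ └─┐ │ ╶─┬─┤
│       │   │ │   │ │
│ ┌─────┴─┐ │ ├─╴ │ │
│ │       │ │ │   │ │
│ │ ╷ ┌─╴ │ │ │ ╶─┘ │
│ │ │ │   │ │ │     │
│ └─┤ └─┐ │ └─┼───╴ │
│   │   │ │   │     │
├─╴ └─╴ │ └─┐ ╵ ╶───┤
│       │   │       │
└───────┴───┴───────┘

Following directions step by step:
Start: (0, 0)
  down: (0, 0) → (1, 0)
  down: (1, 0) → (2, 0)
  right: (2, 0) → (2, 1)
  right: (2, 1) → (2, 2)
  right: (2, 2) → (2, 3)
  right: (2, 3) → (2, 4)
  right: (2, 4) → (2, 5)
Final position: (2, 5)

Path taken:

┌─┬───┬─┬─────────┬─┐
│A│   │ │         │ │
│ ╵ ╷ │ ╵ ┌─╴ ┌─┐ ╵ │
│↓  │ │   │   │ │   │
│ ╶─┴─┴───┘ ┌─┘ ├─┐ │
│↳ → → → → B│   │ │ │
├───────────┤ ╷ ╵ │ │
│           │ │   │ │
├───╴ ┌───┐ ╵ ├───┘ │
│     │   │   │     │
│ ╶───┘ ╷ └─┐ │ ╶─┬─┤
│       │   │ │   │ │
│ ┌─────┴─┐ │ ├─╴ │ │
│ │       │ │ │   │ │
│ │ ╷ ┌─╴ │ │ │ ╶─┘ │
│ │ │ │   │ │ │     │
│ └─┤ └─┐ │ └─┼───╴ │
│   │   │ │   │     │
├─╴ └─╴ │ └─┐ ╵ ╶───┤
│       │   │       │
└───────┴───┴───────┘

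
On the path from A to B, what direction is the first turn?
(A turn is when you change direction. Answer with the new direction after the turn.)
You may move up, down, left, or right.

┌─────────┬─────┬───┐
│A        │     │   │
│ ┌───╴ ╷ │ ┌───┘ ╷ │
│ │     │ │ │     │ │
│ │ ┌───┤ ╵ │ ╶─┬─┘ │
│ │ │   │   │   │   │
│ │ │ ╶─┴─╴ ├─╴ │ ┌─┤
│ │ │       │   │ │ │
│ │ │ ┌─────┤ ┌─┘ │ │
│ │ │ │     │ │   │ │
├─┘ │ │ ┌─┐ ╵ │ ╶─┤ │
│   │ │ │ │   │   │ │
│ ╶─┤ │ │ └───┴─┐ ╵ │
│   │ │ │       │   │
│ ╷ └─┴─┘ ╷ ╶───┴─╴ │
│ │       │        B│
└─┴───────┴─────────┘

Directions: right, right, right, down, left, left, down, down, down, down, left, down, right, down, right, right, right, up, right, down, right, right, right, right
First turn direction: down

Solution:

┌─────────┬─────┬───┐
│A → → ↓  │     │   │
│ ┌───╴ ╷ │ ┌───┘ ╷ │
│ │↓ ← ↲│ │ │     │ │
│ │ ┌───┤ ╵ │ ╶─┬─┘ │
│ │↓│   │   │   │   │
│ │ │ ╶─┴─╴ ├─╴ │ ┌─┤
│ │↓│       │   │ │ │
│ │ │ ┌─────┤ ┌─┘ │ │
│ │↓│ │     │ │   │ │
├─┘ │ │ ┌─┐ ╵ │ ╶─┤ │
│↓ ↲│ │ │ │   │   │ │
│ ╶─┤ │ │ └───┴─┐ ╵ │
│↳ ↓│ │ │↱ ↓    │   │
│ ╷ └─┴─┘ ╷ ╶───┴─╴ │
│ │↳ → → ↑│↳ → → → B│
└─┴───────┴─────────┘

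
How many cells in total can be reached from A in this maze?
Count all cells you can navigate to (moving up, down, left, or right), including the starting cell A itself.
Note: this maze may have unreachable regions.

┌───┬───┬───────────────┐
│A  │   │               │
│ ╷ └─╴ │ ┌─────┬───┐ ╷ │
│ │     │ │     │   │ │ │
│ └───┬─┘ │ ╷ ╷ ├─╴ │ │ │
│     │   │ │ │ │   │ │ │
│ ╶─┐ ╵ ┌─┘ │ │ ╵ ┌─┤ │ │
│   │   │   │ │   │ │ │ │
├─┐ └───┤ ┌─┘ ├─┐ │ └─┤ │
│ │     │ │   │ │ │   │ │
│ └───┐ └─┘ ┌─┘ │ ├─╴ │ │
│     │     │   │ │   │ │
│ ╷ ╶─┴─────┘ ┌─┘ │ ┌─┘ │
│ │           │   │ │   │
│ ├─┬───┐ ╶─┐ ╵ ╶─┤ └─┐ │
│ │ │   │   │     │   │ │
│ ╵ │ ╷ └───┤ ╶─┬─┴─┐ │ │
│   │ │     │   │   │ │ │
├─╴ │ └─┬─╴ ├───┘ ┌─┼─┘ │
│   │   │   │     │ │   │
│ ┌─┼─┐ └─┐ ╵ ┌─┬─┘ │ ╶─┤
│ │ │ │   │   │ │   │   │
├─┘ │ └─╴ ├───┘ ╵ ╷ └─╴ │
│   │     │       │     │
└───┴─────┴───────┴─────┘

Using BFS/flood-fill to find all reachable cells from A:
Maze size: 12 × 12 = 144 total cells
35 cell(s) are walled off and cannot be reached from A.
Reachable cells: 109

Reachable region (· marks reachable cells):

┌───┬───┬───────────────┐
│A ·│· ·│· · · · · · · ·│
│ ╷ └─╴ │ ┌─────┬───┐ ╷ │
│·│· · ·│·│· · ·│· ·│·│·│
│ └───┬─┘ │ ╷ ╷ ├─╴ │ │ │
│· · ·│· ·│·│·│·│· ·│·│·│
│ ╶─┐ ╵ ┌─┘ │ │ ╵ ┌─┤ │ │
│· ·│· ·│· ·│·│· ·│ │·│·│
├─┐ └───┤ ┌─┘ ├─┐ │ └─┤ │
│·│· · ·│·│· ·│·│·│   │·│
│ └───┐ └─┘ ┌─┘ │ ├─╴ │ │
│· · ·│· · ·│· ·│·│   │·│
│ ╷ ╶─┴─────┘ ┌─┘ │ ┌─┘ │
│·│· · · · · ·│· ·│ │· ·│
│ ├─┬───┐ ╶─┐ ╵ ╶─┤ └─┐ │
│·│·│   │· ·│· · ·│   │·│
│ ╵ │ ╷ └───┤ ╶─┬─┴─┐ │ │
│· ·│ │     │· ·│   │ │·│
├─╴ │ └─┬─╴ ├───┘ ┌─┼─┘ │
│· ·│   │   │     │·│· ·│
│ ┌─┼─┐ └─┐ ╵ ┌─┬─┘ │ ╶─┤
│·│ │ │   │   │·│· ·│· ·│
├─┘ │ └─╴ ├───┘ ╵ ╷ └─╴ │
│   │     │· · · ·│· · ·│
└───┴─────┴───────┴─────┘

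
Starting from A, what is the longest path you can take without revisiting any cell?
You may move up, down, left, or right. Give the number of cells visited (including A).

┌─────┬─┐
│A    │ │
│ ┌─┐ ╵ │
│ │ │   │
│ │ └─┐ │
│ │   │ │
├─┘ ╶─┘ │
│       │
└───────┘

Finding longest simple path using DFS:
Start: (0, 0)
Longest path visits 11 cells
Path: A → right → right → down → right → down → down → left → left → up → up

Solution:

┌─────┬─┐
│A → ↓│ │
│ ┌─┐ ╵ │
│ │B│↳ ↓│
│ │ └─┐ │
│ │↑  │↓│
├─┘ ╶─┘ │
│  ↑ ← ↲│
└───────┘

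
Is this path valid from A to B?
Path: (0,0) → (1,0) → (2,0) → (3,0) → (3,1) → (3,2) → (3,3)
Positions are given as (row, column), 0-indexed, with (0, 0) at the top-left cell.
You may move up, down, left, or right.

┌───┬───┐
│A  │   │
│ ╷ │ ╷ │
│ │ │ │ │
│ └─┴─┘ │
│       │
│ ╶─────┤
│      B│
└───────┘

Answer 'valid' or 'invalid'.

Checking path validity:
Result: All consecutive moves are passable.

valid

Correct solution:

┌───┬───┐
│A  │   │
│ ╷ │ ╷ │
│↓│ │ │ │
│ └─┴─┘ │
│↓      │
│ ╶─────┤
│↳ → → B│
└───────┘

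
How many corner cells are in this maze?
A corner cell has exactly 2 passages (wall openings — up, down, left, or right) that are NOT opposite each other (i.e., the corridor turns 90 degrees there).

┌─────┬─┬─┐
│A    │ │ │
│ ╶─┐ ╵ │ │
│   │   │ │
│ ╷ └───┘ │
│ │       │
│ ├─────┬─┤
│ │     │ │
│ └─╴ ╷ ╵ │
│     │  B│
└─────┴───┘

Counting corner cells (2 non-opposite passages):
Total corners: 12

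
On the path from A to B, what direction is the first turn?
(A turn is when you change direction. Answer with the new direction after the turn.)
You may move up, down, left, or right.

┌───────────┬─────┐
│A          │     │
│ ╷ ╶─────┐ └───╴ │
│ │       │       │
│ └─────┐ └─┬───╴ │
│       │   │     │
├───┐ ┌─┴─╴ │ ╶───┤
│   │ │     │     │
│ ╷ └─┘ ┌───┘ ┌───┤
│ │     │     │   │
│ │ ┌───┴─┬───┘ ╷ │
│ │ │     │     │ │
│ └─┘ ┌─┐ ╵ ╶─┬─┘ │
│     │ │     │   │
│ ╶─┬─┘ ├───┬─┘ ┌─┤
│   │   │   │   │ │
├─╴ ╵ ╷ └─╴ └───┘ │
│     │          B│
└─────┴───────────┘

Directions: right, down, right, right, right, down, right, down, left, left, down, left, left, up, left, down, down, down, down, right, down, right, up, right, down, right, right, right, right, right
First turn direction: down

Solution:

┌───────────┬─────┐
│A ↓        │     │
│ ╷ ╶─────┐ └───╴ │
│ │↳ → → ↓│       │
│ └─────┐ └─┬───╴ │
│       │↳ ↓│     │
├───┐ ┌─┴─╴ │ ╶───┤
│↓ ↰│ │↓ ← ↲│     │
│ ╷ └─┘ ┌───┘ ┌───┤
│↓│↑ ← ↲│     │   │
│ │ ┌───┴─┬───┘ ╷ │
│↓│ │     │     │ │
│ └─┘ ┌─┐ ╵ ╶─┬─┘ │
│↓    │ │     │   │
│ ╶─┬─┘ ├───┬─┘ ┌─┤
│↳ ↓│↱ ↓│   │   │ │
├─╴ ╵ ╷ └─╴ └───┘ │
│  ↳ ↑│↳ → → → → B│
└─────┴───────────┘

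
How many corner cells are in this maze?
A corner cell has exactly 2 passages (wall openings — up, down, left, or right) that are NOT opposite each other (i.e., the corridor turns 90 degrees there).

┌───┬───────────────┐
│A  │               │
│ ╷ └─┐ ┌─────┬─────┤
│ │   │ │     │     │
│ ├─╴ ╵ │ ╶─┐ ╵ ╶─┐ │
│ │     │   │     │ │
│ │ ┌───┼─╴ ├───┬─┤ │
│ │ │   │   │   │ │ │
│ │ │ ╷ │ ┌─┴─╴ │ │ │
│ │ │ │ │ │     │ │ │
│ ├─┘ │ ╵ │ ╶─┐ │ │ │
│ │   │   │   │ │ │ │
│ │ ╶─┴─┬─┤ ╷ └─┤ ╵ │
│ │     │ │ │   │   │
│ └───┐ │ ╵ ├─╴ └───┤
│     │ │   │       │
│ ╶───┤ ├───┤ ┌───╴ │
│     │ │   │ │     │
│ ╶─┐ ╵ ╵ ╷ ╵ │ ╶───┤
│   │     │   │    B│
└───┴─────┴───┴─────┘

Counting corner cells (2 non-opposite passages):
Total corners: 45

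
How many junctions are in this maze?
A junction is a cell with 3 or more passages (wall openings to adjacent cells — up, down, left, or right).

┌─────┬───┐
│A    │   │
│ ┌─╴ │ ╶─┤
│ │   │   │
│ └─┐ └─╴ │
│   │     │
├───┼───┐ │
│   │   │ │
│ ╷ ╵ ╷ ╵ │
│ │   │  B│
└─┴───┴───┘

Checking each cell for number of passages:

Junctions found (3+ passages):
  (1, 2): 3 passages
  (2, 4): 3 passages
Total junctions: 2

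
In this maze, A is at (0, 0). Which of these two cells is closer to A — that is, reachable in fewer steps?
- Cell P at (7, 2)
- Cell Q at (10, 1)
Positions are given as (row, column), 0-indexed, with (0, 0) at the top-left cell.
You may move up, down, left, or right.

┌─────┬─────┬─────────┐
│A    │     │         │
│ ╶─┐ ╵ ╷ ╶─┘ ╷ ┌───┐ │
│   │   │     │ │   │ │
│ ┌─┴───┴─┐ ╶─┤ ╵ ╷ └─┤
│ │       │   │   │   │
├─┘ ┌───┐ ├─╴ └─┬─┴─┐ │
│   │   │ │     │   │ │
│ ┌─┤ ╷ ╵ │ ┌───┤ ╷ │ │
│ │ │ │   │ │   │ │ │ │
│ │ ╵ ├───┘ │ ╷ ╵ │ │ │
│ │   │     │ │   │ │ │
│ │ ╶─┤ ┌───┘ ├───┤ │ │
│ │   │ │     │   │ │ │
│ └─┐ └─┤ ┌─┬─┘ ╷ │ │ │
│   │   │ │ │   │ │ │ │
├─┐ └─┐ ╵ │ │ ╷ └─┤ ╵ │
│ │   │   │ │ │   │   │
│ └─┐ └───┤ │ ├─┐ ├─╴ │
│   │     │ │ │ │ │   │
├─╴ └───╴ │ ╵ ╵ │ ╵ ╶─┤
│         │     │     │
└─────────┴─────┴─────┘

Shortest path A → P at (7, 2): 45 steps
Shortest path A → Q at (10, 1): 75 steps

P is closer (45 steps vs 75 steps).

Path to P:

┌─────┬─────┬─────────┐
│A → ↓│↱ ↓  │↱ ↓      │
│ ╶─┐ ╵ ╷ ╶─┘ ╷ ┌───┐ │
│   │↳ ↑│↳ → ↑│↓│↱ ↓│ │
│ ┌─┴───┴─┐ ╶─┤ ╵ ╷ └─┤
│ │       │   │↳ ↑│↳ ↓│
├─┘ ┌───┐ ├─╴ └─┬─┴─┐ │
│   │   │ │     │↓ ↰│↓│
│ ┌─┤ ╷ ╵ │ ┌───┤ ╷ │ │
│ │ │ │   │ │↓ ↰│↓│↑│↓│
│ │ ╵ ├───┘ │ ╷ ╵ │ │ │
│ │   │     │↓│↑ ↲│↑│↓│
│ │ ╶─┤ ┌───┘ ├───┤ │ │
│ │   │ │↓ ← ↲│   │↑│↓│
│ └─┐ └─┤ ┌─┬─┘ ╷ │ │ │
│   │P ↰│↓│ │   │ │↑│↓│
├─┐ └─┐ ╵ │ │ ╷ └─┤ ╵ │
│ │   │↑ ↲│ │ │   │↑ ↲│
│ └─┐ └───┤ │ ├─┐ ├─╴ │
│   │     │ │ │ │ │   │
├─╴ └───╴ │ ╵ ╵ │ ╵ ╶─┤
│         │     │     │
└─────────┴─────┴─────┘

Path to Q:

┌─────┬─────┬─────────┐
│A → ↓│↱ ↓  │↱ ↓      │
│ ╶─┐ ╵ ╷ ╶─┘ ╷ ┌───┐ │
│   │↳ ↑│↳ → ↑│↓│↱ ↓│ │
│ ┌─┴───┴─┐ ╶─┤ ╵ ╷ └─┤
│ │↓ ← ← ↰│   │↳ ↑│↳ ↓│
├─┘ ┌───┐ ├─╴ └─┬─┴─┐ │
│↓ ↲│↱ ↓│↑│     │↓ ↰│↓│
│ ┌─┤ ╷ ╵ │ ┌───┤ ╷ │ │
│↓│ │↑│↳ ↑│ │↓ ↰│↓│↑│↓│
│ │ ╵ ├───┘ │ ╷ ╵ │ │ │
│↓│↱ ↑│     │↓│↑ ↲│↑│↓│
│ │ ╶─┤ ┌───┘ ├───┤ │ │
│↓│↑ ↰│ │↓ ← ↲│   │↑│↓│
│ └─┐ └─┤ ┌─┬─┘ ╷ │ │ │
│↳ ↓│↑ ↰│↓│ │   │ │↑│↓│
├─┐ └─┐ ╵ │ │ ╷ └─┤ ╵ │
│ │↳ ↓│↑ ↲│ │ │   │↑ ↲│
│ └─┐ └───┤ │ ├─┐ ├─╴ │
│   │↳ → ↓│ │ │ │ │   │
├─╴ └───╴ │ ╵ ╵ │ ╵ ╶─┤
│  Q ← ← ↲│     │     │
└─────────┴─────┴─────┘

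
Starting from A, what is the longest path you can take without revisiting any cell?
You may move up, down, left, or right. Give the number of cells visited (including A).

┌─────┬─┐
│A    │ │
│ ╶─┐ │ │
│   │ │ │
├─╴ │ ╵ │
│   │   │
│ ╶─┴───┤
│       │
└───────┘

Finding longest simple path using DFS:
Start: (0, 0)
Longest path visits 9 cells
Path: A → down → right → down → left → down → right → right → right

Solution:

┌─────┬─┐
│A    │ │
│ ╶─┐ │ │
│↳ ↓│ │ │
├─╴ │ ╵ │
│↓ ↲│   │
│ ╶─┴───┤
│↳ → → B│
└───────┘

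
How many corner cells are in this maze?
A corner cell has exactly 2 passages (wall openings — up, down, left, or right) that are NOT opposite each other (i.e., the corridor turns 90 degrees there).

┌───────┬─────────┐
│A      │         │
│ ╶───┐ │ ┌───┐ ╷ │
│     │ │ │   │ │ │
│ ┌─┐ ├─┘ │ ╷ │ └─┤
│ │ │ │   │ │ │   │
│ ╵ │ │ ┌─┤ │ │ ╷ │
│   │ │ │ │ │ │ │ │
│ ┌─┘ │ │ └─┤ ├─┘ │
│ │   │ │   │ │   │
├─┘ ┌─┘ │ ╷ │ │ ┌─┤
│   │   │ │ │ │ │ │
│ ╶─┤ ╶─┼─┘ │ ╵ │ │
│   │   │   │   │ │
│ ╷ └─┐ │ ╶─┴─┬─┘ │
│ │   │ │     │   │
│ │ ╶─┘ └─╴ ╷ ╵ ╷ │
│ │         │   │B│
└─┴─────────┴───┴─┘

Counting corner cells (2 non-opposite passages):
Total corners: 34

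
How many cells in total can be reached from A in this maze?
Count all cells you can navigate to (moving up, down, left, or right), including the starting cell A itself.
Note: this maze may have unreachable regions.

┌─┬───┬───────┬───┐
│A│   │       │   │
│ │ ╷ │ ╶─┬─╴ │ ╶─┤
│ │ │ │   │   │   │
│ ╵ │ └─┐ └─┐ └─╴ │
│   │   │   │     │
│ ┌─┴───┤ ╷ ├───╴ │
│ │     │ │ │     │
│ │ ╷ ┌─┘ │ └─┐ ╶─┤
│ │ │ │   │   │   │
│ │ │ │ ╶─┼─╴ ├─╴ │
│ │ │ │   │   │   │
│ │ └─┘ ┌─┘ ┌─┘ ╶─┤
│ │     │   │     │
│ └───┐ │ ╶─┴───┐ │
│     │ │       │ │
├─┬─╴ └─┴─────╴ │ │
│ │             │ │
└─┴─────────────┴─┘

Using BFS/flood-fill to find all reachable cells from A:
Maze size: 9 × 9 = 81 total cells
1 cell(s) are walled off and cannot be reached from A.
Reachable cells: 80

Reachable region (· marks reachable cells):

┌─┬───┬───────┬───┐
│A│· ·│· · · ·│· ·│
│ │ ╷ │ ╶─┬─╴ │ ╶─┤
│·│·│·│· ·│· ·│· ·│
│ ╵ │ └─┐ └─┐ └─╴ │
│· ·│· ·│· ·│· · ·│
│ ┌─┴───┤ ╷ ├───╴ │
│·│· · ·│·│·│· · ·│
│ │ ╷ ┌─┘ │ └─┐ ╶─┤
│·│·│·│· ·│· ·│· ·│
│ │ │ │ ╶─┼─╴ ├─╴ │
│·│·│·│· ·│· ·│· ·│
│ │ └─┘ ┌─┘ ┌─┘ ╶─┤
│·│· · ·│· ·│· · ·│
│ └───┐ │ ╶─┴───┐ │
│· · ·│·│· · · ·│·│
├─┬─╴ └─┴─────╴ │ │
│ │· · · · · · ·│·│
└─┴─────────────┴─┘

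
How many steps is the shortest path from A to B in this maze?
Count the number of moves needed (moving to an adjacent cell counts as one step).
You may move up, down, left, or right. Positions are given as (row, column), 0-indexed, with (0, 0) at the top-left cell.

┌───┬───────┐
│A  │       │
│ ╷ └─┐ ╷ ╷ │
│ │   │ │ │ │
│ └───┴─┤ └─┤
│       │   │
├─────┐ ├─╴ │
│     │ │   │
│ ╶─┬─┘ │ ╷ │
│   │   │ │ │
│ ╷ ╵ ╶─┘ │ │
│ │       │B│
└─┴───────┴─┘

Using BFS to find shortest path:
Start: (0, 0), End: (5, 5)
Path found:
(0,0) → (1,0) → (2,0) → (2,1) → (2,2) → (2,3) → (3,3) → (4,3) → (4,2) → (5,2) → (5,3) → (5,4) → (4,4) → (3,4) → (3,5) → (4,5) → (5,5)
Number of steps: 16

Solution:

┌───┬───────┐
│A  │       │
│ ╷ └─┐ ╷ ╷ │
│↓│   │ │ │ │
│ └───┴─┤ └─┤
│↳ → → ↓│   │
├─────┐ ├─╴ │
│     │↓│↱ ↓│
│ ╶─┬─┘ │ ╷ │
│   │↓ ↲│↑│↓│
│ ╷ ╵ ╶─┘ │ │
│ │  ↳ → ↑│B│
└─┴───────┴─┘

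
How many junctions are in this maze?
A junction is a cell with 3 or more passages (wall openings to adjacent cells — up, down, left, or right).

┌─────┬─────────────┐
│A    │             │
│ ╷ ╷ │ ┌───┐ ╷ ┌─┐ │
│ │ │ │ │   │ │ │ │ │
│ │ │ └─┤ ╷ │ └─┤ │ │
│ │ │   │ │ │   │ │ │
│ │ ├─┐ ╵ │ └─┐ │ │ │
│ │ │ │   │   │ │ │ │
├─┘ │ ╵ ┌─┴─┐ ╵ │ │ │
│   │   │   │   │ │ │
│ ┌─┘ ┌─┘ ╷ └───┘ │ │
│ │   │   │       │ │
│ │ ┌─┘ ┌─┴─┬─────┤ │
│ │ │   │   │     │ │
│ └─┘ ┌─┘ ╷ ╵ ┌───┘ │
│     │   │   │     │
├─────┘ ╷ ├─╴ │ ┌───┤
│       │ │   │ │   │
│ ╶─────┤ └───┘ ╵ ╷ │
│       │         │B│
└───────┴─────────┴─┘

Checking each cell for number of passages:

Junctions found (3+ passages):
  (0, 1): 3 passages
  (0, 6): 3 passages
  (0, 7): 3 passages
  (3, 3): 3 passages
  (4, 2): 3 passages
  (7, 4): 3 passages
  (7, 6): 3 passages
  (9, 7): 3 passages
Total junctions: 8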